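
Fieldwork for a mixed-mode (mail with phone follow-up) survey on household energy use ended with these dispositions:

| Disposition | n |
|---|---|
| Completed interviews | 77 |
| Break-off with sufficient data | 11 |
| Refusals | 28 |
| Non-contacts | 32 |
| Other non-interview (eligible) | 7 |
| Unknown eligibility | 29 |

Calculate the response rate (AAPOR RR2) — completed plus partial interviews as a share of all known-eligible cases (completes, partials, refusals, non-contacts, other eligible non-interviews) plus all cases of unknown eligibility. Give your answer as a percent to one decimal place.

47.8%

Top → 77 + 11 = 88
Denom → 77 + 11 + 28 + 32 + 7 + 29 = 184
RR2 = 88 / 184 = 0.4783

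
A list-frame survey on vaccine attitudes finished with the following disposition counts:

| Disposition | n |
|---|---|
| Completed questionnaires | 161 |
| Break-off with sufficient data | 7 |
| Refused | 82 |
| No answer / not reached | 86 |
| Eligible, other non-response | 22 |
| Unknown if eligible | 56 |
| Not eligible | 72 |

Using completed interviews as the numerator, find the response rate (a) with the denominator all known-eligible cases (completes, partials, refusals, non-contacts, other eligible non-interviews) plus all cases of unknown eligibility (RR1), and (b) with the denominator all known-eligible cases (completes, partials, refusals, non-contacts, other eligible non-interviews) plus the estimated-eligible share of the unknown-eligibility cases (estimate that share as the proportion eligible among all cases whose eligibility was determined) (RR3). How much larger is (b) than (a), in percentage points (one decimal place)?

Top: 161
Denom: 161 + 7 + 82 + 86 + 22 + 56 = 414
RR1 = 161 / 414 = 0.3889
Determined eligible: 161 + 7 + 82 + 86 + 22 = 358
e = 358 / (358 + 72) = 358 / 430 = 0.8326
Eligible share of unknowns: 0.8326 × 56 = 46.63
Denom: 358 + 46.63 = 404.63
RR3 = 161 / 404.63 = 0.3979
Difference = 39.79 − 38.89 = 0.90 percentage points

0.9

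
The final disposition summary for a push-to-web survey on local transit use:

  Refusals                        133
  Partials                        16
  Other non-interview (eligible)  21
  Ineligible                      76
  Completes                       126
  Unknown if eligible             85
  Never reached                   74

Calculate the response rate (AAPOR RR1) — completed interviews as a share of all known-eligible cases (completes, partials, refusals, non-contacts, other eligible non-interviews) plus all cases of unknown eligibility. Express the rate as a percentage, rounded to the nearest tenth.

Num: 126
Denom: 126 + 16 + 133 + 74 + 21 + 85 = 455
RR1 = 126 / 455 = 0.2769

27.7%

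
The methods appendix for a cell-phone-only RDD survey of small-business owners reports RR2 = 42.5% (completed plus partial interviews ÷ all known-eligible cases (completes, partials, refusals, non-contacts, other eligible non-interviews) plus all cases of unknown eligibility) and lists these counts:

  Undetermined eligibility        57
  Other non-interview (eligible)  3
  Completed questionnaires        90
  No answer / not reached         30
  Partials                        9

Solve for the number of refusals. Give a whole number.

Numerator → 90 + 9 = 99
RR2 = 99 / D = 0.425
D = 99 / 0.425 = 232.9
Other denominator terms total 189
refusals = 232.9 − 189 ≈ 44

44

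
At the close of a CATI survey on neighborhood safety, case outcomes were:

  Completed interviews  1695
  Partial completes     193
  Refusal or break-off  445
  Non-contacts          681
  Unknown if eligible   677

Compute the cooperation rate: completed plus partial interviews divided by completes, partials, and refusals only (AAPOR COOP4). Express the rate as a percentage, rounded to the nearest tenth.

80.9%

Top → 1695 + 193 = 1888
Base → 1695 + 193 + 445 = 2333
COOP4 = 1888 / 2333 = 0.8093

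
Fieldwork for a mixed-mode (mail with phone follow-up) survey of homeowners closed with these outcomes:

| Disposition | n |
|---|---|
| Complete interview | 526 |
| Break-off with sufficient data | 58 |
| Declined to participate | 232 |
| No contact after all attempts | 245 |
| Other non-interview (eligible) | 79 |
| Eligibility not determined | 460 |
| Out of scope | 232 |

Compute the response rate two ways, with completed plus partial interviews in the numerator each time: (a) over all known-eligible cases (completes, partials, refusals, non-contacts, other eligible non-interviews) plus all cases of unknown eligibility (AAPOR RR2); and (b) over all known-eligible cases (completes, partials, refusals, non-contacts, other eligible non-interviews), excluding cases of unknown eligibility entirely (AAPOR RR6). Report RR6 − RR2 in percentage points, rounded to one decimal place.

14.7

Numerator → 526 + 58 = 584
Denominator → 526 + 58 + 232 + 245 + 79 + 460 = 1600
RR2 = 584 / 1600 = 0.3650
Denominator → 526 + 58 + 232 + 245 + 79 = 1140
RR6 = 584 / 1140 = 0.5123
Difference = 51.23 − 36.50 = 14.73 percentage points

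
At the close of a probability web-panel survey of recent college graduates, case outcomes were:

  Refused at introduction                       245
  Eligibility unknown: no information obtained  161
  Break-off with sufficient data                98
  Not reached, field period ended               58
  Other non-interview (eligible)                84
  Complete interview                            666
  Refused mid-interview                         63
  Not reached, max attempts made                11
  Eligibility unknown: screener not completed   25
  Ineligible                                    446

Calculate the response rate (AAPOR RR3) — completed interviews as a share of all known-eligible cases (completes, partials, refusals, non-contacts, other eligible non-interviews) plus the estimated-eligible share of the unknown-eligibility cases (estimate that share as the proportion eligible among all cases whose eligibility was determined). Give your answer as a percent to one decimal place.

48.9%

Refusals = 245 + 63 = 308
No answer / not reached = 58 + 11 = 69
Undetermined eligibility = 25 + 161 = 186
Top: 666
Eligible (known): 666 + 98 + 308 + 69 + 84 = 1225
e = 1225 / (1225 + 446) = 1225 / 1671 = 0.7331
Estimated eligible among unknowns: 0.7331 × 186 = 136.36
Base: 1225 + 136.36 = 1361.36
RR3 = 666 / 1361.36 = 0.4892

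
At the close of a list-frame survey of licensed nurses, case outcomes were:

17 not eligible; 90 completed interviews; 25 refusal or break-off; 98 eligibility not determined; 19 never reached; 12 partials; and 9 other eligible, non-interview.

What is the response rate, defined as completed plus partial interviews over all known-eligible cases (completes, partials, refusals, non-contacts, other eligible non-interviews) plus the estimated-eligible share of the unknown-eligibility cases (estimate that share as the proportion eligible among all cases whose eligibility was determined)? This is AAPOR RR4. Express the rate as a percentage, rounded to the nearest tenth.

41.9%

Numerator = 90 + 12 = 102
Known eligible = 90 + 12 + 25 + 19 + 9 = 155
e = 155 / (155 + 17) = 155 / 172 = 0.9012
Estimated eligible among unknowns = 0.9012 × 98 = 88.32
Denom = 155 + 88.32 = 243.32
RR4 = 102 / 243.32 = 0.4192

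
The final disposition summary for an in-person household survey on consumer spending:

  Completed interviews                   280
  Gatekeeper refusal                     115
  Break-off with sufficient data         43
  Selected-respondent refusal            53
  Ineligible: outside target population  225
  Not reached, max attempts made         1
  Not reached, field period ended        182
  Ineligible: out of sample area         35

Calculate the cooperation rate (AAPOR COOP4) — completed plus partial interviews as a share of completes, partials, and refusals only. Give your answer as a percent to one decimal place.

65.8%

Refusals = 115 + 53 = 168
Never reached = 182 + 1 = 183
Screened out, ineligible = 225 + 35 = 260
Top = 280 + 43 = 323
Denominator = 280 + 43 + 168 = 491
COOP4 = 323 / 491 = 0.6578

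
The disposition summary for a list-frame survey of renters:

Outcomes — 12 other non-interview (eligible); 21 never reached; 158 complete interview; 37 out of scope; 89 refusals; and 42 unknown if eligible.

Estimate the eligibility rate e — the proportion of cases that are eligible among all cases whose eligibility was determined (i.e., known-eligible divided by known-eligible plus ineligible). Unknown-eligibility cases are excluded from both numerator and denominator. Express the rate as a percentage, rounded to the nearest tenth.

88.3%

Known eligible → 158 + 89 + 21 + 12 = 280
e = 280 / (280 + 37) = 280 / 317 = 0.8833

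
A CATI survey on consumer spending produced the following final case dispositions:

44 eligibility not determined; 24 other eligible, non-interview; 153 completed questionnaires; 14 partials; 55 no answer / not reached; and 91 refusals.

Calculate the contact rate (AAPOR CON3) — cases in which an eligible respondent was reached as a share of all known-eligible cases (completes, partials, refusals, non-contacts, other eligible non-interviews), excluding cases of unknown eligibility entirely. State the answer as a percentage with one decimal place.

Num = 153 + 14 + 91 + 24 = 282
Base = 153 + 14 + 91 + 55 + 24 = 337
CON3 = 282 / 337 = 0.8368

83.7%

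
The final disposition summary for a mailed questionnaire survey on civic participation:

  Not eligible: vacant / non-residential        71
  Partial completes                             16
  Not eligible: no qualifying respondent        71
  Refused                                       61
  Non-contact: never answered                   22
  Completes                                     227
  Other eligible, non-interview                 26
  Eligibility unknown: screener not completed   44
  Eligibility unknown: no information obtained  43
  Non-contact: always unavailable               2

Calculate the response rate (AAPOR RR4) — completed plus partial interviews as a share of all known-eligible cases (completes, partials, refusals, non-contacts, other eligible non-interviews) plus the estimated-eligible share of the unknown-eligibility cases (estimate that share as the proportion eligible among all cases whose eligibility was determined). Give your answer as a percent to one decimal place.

No contact after all attempts = 22 + 2 = 24
Undetermined eligibility = 44 + 43 = 87
Ineligible = 71 + 71 = 142
Top: 227 + 16 = 243
Known eligible: 227 + 16 + 61 + 24 + 26 = 354
e = 354 / (354 + 142) = 354 / 496 = 0.7137
Estimated eligible among unknowns: 0.7137 × 87 = 62.09
Denom: 354 + 62.09 = 416.09
RR4 = 243 / 416.09 = 0.5840

58.4%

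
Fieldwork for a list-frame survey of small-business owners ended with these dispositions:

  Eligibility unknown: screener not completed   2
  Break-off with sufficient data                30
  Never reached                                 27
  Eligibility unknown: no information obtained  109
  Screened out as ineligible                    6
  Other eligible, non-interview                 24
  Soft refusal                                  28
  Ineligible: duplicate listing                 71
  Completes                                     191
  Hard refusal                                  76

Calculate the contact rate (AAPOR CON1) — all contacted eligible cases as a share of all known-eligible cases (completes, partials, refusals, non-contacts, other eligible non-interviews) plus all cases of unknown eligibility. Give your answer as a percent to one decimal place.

Refusals = 76 + 28 = 104
Unknown if eligible = 2 + 109 = 111
Out of scope = 6 + 71 = 77
Numerator = 191 + 30 + 104 + 24 = 349
Denominator = 191 + 30 + 104 + 27 + 24 + 111 = 487
CON1 = 349 / 487 = 0.7166

71.7%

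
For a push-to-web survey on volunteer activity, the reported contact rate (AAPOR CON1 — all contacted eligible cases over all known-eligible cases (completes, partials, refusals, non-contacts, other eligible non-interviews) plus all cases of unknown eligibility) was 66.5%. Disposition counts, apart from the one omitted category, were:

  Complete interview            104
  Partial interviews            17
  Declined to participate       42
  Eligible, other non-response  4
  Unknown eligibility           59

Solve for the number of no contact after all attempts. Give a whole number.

25

Num → 104 + 17 + 42 + 4 = 167
CON1 = 167 / D = 0.665
D = 167 / 0.665 = 251.1
Rest of base = 226
no contact after all attempts = 251.1 − 226 ≈ 25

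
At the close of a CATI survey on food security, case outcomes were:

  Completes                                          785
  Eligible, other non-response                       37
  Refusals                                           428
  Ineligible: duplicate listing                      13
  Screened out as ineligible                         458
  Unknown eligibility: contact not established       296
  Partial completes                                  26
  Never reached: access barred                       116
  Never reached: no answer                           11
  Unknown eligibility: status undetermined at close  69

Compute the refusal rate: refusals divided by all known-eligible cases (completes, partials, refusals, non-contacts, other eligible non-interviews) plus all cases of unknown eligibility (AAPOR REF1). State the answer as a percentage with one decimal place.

Never reached = 11 + 116 = 127
Unknown eligibility = 296 + 69 = 365
Not eligible = 458 + 13 = 471
Num → 428
Denom → 785 + 26 + 428 + 127 + 37 + 365 = 1768
REF1 = 428 / 1768 = 0.2421

24.2%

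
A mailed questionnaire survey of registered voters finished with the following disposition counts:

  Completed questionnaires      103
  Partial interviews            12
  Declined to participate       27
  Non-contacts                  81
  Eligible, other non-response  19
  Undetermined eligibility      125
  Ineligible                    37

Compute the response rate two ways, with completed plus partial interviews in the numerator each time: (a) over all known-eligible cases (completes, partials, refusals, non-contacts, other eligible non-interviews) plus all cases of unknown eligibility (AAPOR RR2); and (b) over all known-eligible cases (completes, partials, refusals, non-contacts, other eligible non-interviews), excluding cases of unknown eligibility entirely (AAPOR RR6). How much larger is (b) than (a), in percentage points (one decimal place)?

Top → 103 + 12 = 115
Denom → 103 + 12 + 27 + 81 + 19 + 125 = 367
RR2 = 115 / 367 = 0.3134
Denom → 103 + 12 + 27 + 81 + 19 = 242
RR6 = 115 / 242 = 0.4752
Difference = 47.52 − 31.34 = 16.18 percentage points

16.2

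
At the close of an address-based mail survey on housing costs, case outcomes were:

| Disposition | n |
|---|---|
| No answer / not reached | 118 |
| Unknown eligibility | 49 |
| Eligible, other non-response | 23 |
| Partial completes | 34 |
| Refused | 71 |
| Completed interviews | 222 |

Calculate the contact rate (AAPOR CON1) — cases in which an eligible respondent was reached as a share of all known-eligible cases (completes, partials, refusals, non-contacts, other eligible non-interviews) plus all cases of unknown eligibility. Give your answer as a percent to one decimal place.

67.7%

Top → 222 + 34 + 71 + 23 = 350
Base → 222 + 34 + 71 + 118 + 23 + 49 = 517
CON1 = 350 / 517 = 0.6770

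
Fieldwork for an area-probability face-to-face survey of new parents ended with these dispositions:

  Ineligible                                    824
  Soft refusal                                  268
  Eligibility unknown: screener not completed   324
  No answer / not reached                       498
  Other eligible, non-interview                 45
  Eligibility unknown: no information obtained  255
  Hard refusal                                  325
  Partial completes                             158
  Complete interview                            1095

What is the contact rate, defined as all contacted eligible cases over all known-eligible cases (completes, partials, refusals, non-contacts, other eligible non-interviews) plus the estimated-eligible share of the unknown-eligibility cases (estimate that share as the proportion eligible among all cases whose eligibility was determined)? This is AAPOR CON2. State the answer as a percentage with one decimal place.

Refusal or break-off = 325 + 268 = 593
Eligibility not determined = 324 + 255 = 579
Num → 1095 + 158 + 593 + 45 = 1891
Known eligible → 1095 + 158 + 593 + 498 + 45 = 2389
e = 2389 / (2389 + 824) = 2389 / 3213 = 0.7435
Eligible share of unknowns → 0.7435 × 579 = 430.49
Base → 2389 + 430.49 = 2819.49
CON2 = 1891 / 2819.49 = 0.6707

67.1%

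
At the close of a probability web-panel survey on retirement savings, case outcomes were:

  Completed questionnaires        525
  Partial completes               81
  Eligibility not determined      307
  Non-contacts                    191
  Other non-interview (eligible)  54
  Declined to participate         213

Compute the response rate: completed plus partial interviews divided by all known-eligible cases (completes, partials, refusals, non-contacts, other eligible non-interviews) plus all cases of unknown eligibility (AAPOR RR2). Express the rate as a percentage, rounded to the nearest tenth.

Numerator → 525 + 81 = 606
Base → 525 + 81 + 213 + 191 + 54 + 307 = 1371
RR2 = 606 / 1371 = 0.4420

44.2%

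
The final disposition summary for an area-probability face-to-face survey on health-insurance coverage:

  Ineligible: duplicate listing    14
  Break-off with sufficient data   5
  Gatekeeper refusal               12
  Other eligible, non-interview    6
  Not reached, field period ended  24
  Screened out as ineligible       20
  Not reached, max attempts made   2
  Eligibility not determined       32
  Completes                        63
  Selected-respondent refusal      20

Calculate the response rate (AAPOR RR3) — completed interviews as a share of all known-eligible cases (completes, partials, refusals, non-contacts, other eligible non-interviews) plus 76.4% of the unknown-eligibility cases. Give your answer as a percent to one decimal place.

Refusals = 12 + 20 = 32
Never reached = 24 + 2 = 26
Not eligible = 20 + 14 = 34
Num → 63
Eligible (known) → 63 + 5 + 32 + 26 + 6 = 132
Eligible share of unknowns → 0.7640 × 32 = 24.45
Base → 132 + 24.45 = 156.45
RR3 = 63 / 156.45 = 0.4027

40.3%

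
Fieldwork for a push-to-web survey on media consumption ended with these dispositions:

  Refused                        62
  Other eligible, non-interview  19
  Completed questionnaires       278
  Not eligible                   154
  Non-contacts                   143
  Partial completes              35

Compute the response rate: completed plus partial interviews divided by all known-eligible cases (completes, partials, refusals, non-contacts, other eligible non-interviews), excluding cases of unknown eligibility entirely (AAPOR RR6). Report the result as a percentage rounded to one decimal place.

58.3%

Numerator → 278 + 35 = 313
Base → 278 + 35 + 62 + 143 + 19 = 537
RR6 = 313 / 537 = 0.5829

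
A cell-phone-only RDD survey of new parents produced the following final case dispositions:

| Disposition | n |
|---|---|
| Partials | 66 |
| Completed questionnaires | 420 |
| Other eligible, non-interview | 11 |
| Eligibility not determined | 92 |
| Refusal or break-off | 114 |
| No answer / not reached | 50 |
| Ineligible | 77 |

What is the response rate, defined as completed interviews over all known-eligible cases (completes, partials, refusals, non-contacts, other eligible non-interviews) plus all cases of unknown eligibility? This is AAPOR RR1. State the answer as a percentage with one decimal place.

55.8%

Top = 420
Base = 420 + 66 + 114 + 50 + 11 + 92 = 753
RR1 = 420 / 753 = 0.5578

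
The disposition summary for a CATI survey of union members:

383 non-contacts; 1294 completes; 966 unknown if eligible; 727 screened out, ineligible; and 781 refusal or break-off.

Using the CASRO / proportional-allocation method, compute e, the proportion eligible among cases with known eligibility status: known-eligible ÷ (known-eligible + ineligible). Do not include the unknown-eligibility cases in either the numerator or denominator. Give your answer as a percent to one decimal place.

77.2%

Eligible (known) = 1294 + 781 + 383 = 2458
e = 2458 / (2458 + 727) = 2458 / 3185 = 0.7717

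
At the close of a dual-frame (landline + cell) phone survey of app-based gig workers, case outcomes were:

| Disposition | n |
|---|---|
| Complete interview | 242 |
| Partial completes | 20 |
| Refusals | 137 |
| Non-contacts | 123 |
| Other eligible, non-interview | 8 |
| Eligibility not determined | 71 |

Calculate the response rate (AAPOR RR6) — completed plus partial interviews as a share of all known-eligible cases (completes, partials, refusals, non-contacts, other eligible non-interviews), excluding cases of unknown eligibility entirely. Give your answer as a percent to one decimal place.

Numerator → 242 + 20 = 262
Denom → 242 + 20 + 137 + 123 + 8 = 530
RR6 = 262 / 530 = 0.4943

49.4%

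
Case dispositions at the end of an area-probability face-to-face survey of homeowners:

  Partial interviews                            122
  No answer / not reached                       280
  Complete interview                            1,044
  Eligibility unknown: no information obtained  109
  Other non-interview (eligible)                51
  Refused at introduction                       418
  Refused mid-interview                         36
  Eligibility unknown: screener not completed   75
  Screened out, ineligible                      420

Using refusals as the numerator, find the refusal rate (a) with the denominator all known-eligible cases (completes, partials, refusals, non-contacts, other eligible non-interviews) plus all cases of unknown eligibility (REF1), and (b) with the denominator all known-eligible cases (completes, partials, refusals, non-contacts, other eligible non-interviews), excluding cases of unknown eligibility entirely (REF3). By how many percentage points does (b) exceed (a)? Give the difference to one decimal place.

Refusal or break-off = 418 + 36 = 454
Unknown if eligible = 75 + 109 = 184
Num → 454
Base → 1044 + 122 + 454 + 280 + 51 + 184 = 2135
REF1 = 454 / 2135 = 0.2126
Base → 1044 + 122 + 454 + 280 + 51 = 1951
REF3 = 454 / 1951 = 0.2327
Difference = 23.27 − 21.26 = 2.01 percentage points

2.0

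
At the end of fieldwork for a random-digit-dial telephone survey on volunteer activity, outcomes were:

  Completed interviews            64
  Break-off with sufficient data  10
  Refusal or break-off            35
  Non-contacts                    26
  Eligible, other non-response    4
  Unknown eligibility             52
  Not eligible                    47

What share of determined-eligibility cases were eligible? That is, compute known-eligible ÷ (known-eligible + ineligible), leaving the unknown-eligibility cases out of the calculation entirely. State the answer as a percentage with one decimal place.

74.7%

Known eligible → 64 + 10 + 35 + 26 + 4 = 139
e = 139 / (139 + 47) = 139 / 186 = 0.7473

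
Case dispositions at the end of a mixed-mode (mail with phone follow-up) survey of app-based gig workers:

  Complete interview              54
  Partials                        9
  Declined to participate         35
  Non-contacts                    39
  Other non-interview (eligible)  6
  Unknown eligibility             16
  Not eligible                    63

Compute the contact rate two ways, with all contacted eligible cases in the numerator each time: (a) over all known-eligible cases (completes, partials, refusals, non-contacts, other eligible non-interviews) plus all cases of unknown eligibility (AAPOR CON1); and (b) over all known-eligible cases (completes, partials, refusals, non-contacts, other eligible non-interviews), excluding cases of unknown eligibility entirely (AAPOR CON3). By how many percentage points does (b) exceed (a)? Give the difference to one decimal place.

Top: 54 + 9 + 35 + 6 = 104
Denom: 54 + 9 + 35 + 39 + 6 + 16 = 159
CON1 = 104 / 159 = 0.6541
Denom: 54 + 9 + 35 + 39 + 6 = 143
CON3 = 104 / 143 = 0.7273
Difference = 72.73 − 65.41 = 7.32 percentage points

7.3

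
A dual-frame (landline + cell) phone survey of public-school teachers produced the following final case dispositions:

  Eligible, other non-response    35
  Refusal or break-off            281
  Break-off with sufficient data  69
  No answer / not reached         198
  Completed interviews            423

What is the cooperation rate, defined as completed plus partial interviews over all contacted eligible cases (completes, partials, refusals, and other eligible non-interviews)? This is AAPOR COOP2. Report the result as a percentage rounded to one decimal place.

60.9%

Top: 423 + 69 = 492
Base: 423 + 69 + 281 + 35 = 808
COOP2 = 492 / 808 = 0.6089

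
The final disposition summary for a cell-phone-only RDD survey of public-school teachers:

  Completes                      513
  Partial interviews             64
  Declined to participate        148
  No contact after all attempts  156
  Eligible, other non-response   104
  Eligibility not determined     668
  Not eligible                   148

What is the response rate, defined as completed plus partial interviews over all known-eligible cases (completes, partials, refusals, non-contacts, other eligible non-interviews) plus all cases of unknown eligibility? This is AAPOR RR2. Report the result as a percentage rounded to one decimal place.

34.9%

Num → 513 + 64 = 577
Denominator → 513 + 64 + 148 + 156 + 104 + 668 = 1653
RR2 = 577 / 1653 = 0.3491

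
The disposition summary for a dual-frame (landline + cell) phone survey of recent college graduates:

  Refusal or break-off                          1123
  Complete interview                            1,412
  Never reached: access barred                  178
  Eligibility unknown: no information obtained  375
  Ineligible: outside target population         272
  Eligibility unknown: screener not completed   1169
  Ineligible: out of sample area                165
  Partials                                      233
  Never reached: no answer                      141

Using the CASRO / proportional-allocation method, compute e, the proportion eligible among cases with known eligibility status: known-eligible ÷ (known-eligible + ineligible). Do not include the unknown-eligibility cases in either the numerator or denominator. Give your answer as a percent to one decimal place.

No contact after all attempts = 141 + 178 = 319
Undetermined eligibility = 1169 + 375 = 1544
Ineligible = 272 + 165 = 437
Determined eligible → 1412 + 233 + 1123 + 319 = 3087
e = 3087 / (3087 + 437) = 3087 / 3524 = 0.8760

87.6%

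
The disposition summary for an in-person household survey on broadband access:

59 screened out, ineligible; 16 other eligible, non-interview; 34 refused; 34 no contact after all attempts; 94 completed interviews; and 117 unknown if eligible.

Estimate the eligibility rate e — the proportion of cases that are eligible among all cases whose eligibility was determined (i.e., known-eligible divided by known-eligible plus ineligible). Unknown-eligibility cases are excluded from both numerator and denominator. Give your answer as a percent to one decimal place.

75.1%

Known eligible → 94 + 34 + 34 + 16 = 178
e = 178 / (178 + 59) = 178 / 237 = 0.7511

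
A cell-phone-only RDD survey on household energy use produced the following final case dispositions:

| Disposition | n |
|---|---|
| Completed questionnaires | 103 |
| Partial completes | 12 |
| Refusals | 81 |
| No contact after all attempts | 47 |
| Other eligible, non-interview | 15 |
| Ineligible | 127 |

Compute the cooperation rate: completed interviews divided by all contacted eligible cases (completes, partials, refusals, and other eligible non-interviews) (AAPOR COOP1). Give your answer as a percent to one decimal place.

48.8%

Top: 103
Denominator: 103 + 12 + 81 + 15 = 211
COOP1 = 103 / 211 = 0.4882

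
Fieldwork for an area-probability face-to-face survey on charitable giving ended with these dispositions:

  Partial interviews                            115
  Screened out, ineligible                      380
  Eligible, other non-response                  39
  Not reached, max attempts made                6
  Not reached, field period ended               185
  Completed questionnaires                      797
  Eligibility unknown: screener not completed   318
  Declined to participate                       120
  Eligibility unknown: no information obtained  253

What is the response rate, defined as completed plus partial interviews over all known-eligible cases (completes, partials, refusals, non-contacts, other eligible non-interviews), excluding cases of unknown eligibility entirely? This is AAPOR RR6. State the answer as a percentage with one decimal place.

Never reached = 185 + 6 = 191
Unknown if eligible = 318 + 253 = 571
Num → 797 + 115 = 912
Denominator → 797 + 115 + 120 + 191 + 39 = 1262
RR6 = 912 / 1262 = 0.7227

72.3%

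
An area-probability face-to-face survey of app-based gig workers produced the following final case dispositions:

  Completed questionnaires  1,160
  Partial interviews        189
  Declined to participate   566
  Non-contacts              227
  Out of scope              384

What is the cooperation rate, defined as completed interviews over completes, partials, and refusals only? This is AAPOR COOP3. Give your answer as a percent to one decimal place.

60.6%

Num → 1160
Denominator → 1160 + 189 + 566 = 1915
COOP3 = 1160 / 1915 = 0.6057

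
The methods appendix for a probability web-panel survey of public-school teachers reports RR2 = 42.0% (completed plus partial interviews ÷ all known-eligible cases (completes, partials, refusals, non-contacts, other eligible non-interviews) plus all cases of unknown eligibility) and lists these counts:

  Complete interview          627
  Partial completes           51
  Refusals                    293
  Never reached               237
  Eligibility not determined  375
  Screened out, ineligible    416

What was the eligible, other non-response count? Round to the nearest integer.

Num → 627 + 51 = 678
RR2 = 678 / D = 0.420
D = 678 / 0.420 = 1614.3
Other denominator terms total 1583
eligible, other non-response = 1614.3 − 1583 ≈ 31

31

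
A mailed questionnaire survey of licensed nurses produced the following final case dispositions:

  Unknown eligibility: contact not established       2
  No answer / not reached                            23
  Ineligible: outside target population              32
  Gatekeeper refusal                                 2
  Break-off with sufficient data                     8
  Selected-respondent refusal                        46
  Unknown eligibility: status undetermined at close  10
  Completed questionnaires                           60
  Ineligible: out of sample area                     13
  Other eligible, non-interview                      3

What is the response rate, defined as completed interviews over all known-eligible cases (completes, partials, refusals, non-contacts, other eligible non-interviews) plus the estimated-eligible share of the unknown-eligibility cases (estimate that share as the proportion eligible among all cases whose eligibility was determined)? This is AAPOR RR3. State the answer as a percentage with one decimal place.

Refused = 2 + 46 = 48
Undetermined eligibility = 2 + 10 = 12
Ineligible = 32 + 13 = 45
Top → 60
Eligible (known) → 60 + 8 + 48 + 23 + 3 = 142
e = 142 / (142 + 45) = 142 / 187 = 0.7594
e × U → 0.7594 × 12 = 9.11
Denom → 142 + 9.11 = 151.11
RR3 = 60 / 151.11 = 0.3971

39.7%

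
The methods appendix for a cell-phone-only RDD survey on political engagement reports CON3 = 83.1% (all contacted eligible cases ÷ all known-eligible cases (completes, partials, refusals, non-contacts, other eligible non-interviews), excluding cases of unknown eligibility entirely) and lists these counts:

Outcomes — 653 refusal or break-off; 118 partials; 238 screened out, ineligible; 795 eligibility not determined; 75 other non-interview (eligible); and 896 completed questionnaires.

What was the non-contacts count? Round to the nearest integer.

Num: 896 + 118 + 653 + 75 = 1742
CON3 = 1742 / D = 0.831
D = 1742 / 0.831 = 2096.3
Other denominator terms total 1742
non-contacts = 2096.3 − 1742 ≈ 354

354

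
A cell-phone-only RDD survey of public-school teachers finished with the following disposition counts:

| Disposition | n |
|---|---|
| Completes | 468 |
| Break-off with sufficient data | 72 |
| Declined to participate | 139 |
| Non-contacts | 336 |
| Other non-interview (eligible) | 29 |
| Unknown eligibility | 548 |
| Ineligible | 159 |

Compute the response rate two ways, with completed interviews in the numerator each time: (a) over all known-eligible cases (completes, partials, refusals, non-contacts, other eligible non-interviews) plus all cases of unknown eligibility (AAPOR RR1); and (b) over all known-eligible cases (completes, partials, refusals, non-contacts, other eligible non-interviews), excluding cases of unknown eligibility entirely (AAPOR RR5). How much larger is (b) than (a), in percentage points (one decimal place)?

Numerator: 468
Denom: 468 + 72 + 139 + 336 + 29 + 548 = 1592
RR1 = 468 / 1592 = 0.2940
Denom: 468 + 72 + 139 + 336 + 29 = 1044
RR5 = 468 / 1044 = 0.4483
Difference = 44.83 − 29.40 = 15.43 percentage points

15.4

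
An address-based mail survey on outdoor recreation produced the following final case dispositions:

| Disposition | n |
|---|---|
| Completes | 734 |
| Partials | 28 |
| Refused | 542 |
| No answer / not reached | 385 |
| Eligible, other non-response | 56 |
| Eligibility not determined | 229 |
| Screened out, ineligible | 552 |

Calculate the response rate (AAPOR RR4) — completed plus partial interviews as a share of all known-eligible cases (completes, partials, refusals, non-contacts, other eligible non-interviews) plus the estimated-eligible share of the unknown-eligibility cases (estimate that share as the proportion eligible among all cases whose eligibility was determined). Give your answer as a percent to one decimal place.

Top: 734 + 28 = 762
Determined eligible: 734 + 28 + 542 + 385 + 56 = 1745
e = 1745 / (1745 + 552) = 1745 / 2297 = 0.7597
Eligible share of unknowns: 0.7597 × 229 = 173.97
Denominator: 1745 + 173.97 = 1918.97
RR4 = 762 / 1918.97 = 0.3971

39.7%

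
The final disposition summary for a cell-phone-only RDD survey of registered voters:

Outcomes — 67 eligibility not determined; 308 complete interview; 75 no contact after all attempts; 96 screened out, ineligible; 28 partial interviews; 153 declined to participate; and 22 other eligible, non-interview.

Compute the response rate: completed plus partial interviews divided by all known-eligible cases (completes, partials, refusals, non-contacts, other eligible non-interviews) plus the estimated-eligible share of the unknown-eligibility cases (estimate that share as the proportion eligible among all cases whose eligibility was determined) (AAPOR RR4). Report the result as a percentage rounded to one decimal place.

Num: 308 + 28 = 336
Eligible (known): 308 + 28 + 153 + 75 + 22 = 586
e = 586 / (586 + 96) = 586 / 682 = 0.8592
Eligible share of unknowns: 0.8592 × 67 = 57.57
Denominator: 586 + 57.57 = 643.57
RR4 = 336 / 643.57 = 0.5221

52.2%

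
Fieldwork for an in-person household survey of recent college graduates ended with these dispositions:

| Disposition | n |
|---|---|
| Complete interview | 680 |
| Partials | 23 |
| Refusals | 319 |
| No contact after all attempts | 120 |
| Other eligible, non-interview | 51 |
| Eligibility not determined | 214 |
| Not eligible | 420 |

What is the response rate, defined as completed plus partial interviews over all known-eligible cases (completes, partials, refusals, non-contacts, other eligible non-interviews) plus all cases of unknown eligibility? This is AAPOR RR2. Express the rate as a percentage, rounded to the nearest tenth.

50.0%

Num = 680 + 23 = 703
Denom = 680 + 23 + 319 + 120 + 51 + 214 = 1407
RR2 = 703 / 1407 = 0.4996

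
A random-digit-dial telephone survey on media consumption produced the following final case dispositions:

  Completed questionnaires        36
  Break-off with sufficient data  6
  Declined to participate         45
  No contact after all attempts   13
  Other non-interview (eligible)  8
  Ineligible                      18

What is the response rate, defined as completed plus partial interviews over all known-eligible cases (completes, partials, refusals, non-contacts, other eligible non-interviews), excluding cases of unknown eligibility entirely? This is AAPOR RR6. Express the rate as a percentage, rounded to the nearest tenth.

38.9%

Top → 36 + 6 = 42
Base → 36 + 6 + 45 + 13 + 8 = 108
RR6 = 42 / 108 = 0.3889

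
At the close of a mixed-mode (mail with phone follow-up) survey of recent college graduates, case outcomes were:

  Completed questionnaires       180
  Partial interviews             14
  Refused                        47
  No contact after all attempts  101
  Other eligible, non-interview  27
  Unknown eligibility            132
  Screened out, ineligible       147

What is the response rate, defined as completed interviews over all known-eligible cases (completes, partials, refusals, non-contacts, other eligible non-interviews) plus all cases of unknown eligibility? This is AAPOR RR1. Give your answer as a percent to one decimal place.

35.9%

Numerator = 180
Base = 180 + 14 + 47 + 101 + 27 + 132 = 501
RR1 = 180 / 501 = 0.3593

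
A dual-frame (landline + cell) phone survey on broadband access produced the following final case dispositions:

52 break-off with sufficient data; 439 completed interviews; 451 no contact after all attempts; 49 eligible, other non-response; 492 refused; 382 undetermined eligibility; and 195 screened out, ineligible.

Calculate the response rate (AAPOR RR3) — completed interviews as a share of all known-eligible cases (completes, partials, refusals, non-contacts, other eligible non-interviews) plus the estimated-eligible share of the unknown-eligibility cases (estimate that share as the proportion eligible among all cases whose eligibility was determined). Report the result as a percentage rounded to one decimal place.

Top: 439
Determined eligible: 439 + 52 + 492 + 451 + 49 = 1483
e = 1483 / (1483 + 195) = 1483 / 1678 = 0.8838
Estimated eligible among unknowns: 0.8838 × 382 = 337.61
Base: 1483 + 337.61 = 1820.61
RR3 = 439 / 1820.61 = 0.2411

24.1%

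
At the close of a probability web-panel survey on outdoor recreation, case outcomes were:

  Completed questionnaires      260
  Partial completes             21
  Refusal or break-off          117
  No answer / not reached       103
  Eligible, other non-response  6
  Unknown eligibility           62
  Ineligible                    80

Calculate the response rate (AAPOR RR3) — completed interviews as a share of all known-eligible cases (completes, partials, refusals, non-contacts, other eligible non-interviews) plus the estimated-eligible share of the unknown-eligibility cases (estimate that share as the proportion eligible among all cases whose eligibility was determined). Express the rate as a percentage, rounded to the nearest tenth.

46.4%

Top = 260
Eligible (known) = 260 + 21 + 117 + 103 + 6 = 507
e = 507 / (507 + 80) = 507 / 587 = 0.8637
e × U = 0.8637 × 62 = 53.55
Base = 507 + 53.55 = 560.55
RR3 = 260 / 560.55 = 0.4638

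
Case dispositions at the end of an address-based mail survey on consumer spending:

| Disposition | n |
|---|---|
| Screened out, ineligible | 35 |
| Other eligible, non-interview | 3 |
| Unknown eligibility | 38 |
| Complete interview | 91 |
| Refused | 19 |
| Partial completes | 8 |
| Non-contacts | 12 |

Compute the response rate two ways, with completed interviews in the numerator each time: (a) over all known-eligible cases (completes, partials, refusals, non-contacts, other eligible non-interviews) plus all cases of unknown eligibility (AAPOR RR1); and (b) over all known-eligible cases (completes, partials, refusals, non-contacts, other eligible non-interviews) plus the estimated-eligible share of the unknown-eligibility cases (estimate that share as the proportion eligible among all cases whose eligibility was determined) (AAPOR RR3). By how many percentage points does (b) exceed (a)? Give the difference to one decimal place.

2.6

Num → 91
Denominator → 91 + 8 + 19 + 12 + 3 + 38 = 171
RR1 = 91 / 171 = 0.5322
Eligible (known) → 91 + 8 + 19 + 12 + 3 = 133
e = 133 / (133 + 35) = 133 / 168 = 0.7917
Estimated eligible among unknowns → 0.7917 × 38 = 30.08
Denominator → 133 + 30.08 = 163.08
RR3 = 91 / 163.08 = 0.5580
Difference = 55.80 − 53.22 = 2.58 percentage points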